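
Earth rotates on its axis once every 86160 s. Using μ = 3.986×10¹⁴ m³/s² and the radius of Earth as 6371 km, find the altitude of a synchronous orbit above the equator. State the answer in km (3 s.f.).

h_sync ≈ 35800 km

A synchronous orbit has period T, so by Kepler's third law a = (μT²/4π²)^(1/3).
μT²/4π² = 3.986×10¹⁴ × (8.616×10⁴)² / 39.48 = 7.495×10²² m³.
a = 4.216×10⁷ m = 42163 km.
Altitude h = a − R = 42163 − 6371 = 35792 km.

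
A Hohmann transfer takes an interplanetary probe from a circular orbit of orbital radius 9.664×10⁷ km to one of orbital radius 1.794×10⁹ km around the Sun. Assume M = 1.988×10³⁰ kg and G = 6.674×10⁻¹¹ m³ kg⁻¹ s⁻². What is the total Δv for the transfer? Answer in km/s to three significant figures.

μ = GM = 6.674×10⁻¹¹ × 1.988×10³⁰ = 1.327×10²⁰ m³/s².
r₁ = 9.664×10⁷ km = 9.664×10¹⁰ m.
r₂ = 1.794×10⁹ km = 1.794×10¹² m.
Transfer ellipse a_t = (r₁ + r₂)/2 = 9.453×10¹¹ m.
At r₁: circular v_c1 = √(μ/r₁) = 37050 m/s; transfer-perihelion v_p = √[μ(2/r₁ − 1/a_t)] = 51040 m/s.
Δv₁ = v_p − v_c1 = 13990 m/s.
At r₂: circular v_c2 = √(μ/r₂) = 8600 m/s; transfer-aphelion v_a = √[μ(2/r₂ − 1/a_t)] = 2750 m/s.
Δv₂ = v_c2 − v_a = 5850 m/s.
Total Δv = Δv₁ + Δv₂ = 19840 m/s = 19.84 km/s.

Δv_total ≈ 19.8 km/s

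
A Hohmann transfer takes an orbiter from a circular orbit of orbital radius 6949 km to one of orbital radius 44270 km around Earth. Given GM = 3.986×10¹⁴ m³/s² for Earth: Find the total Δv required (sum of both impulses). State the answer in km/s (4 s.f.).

Δv_total ≈ 3.822 km/s

r₁ = 6949 km = 6.949×10⁶ m.
r₂ = 44270 km = 4.427×10⁷ m.
Transfer ellipse a_t = (r₁ + r₂)/2 = 2.561×10⁷ m.
At r₁: circular v_c1 = √(μ/r₁) = 7574 m/s; transfer-perigee v_p = √[μ(2/r₁ − 1/a_t)] = 9958 m/s.
Δv₁ = v_p − v_c1 = 2384 m/s.
At r₂: circular v_c2 = √(μ/r₂) = 3001 m/s; transfer-apogee v_a = √[μ(2/r₂ − 1/a_t)] = 1563 m/s.
Δv₂ = v_c2 − v_a = 1438 m/s.
Total Δv = Δv₁ + Δv₂ = 3822 m/s = 3.822 km/s.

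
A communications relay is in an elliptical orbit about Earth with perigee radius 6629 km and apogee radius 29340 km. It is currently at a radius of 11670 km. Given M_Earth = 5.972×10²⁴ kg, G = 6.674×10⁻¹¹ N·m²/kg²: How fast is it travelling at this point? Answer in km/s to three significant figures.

v ≈ 6.79 km/s

μ = GM = 6.674×10⁻¹¹ × 5.972×10²⁴ = 3.986×10¹⁴ m³/s².
Semi-major axis a = (r_p + r_a)/2 = 17984 km = 1.798×10⁷ m.
Vis-viva: v² = μ(2/r − 1/a) = 3.986×10¹⁴ × (1.714×10⁻⁷ − 5.560×10⁻⁸) = 4.615×10⁷ m²/s².
v = 6793 m/s = 6.793 km/s.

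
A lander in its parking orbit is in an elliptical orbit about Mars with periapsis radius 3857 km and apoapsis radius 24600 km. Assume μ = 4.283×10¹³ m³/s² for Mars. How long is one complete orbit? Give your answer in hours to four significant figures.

Semi-major axis a = (r_p + r_a)/2 = (3857.0 + 24600)/2 = 14228 km = 1.423×10⁷ m.
By Kepler's third law T = 2π√(a³/μ) = 2π × 8.201×10³ = 5.153×10⁴ s.
= 14.31 hours.

T ≈ 14.31 hours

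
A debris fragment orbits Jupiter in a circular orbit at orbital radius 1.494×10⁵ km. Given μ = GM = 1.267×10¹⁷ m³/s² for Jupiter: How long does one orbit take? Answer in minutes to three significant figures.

T ≈ 537 minutes

r = 1.494×10⁵ km = 1.494×10⁸ m.
Kepler's third law: T = 2π√(r³/μ) = 2π√((1.494×10⁸)³ / 1.267×10¹⁷).
r³/μ = 2.632×10⁷ s², so T = 2π × 5.130×10³ = 3.223×10⁴ s.
Converting: 3.223×10⁴ s ÷ 60.00 = 537.2 minutes.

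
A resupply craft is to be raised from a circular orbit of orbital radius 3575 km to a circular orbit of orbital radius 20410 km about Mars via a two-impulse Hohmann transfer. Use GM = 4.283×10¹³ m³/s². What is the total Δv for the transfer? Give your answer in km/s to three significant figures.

r₁ = 3575 km = 3.575×10⁶ m.
r₂ = 20410 km = 2.041×10⁷ m.
Transfer ellipse a_t = (r₁ + r₂)/2 = 1.199×10⁷ m.
At r₁: circular v_c1 = √(μ/r₁) = 3461 m/s; transfer-periapsis v_p = √[μ(2/r₁ − 1/a_t)] = 4515 m/s.
Δv₁ = v_p − v_c1 = 1054 m/s.
At r₂: circular v_c2 = √(μ/r₂) = 1449 m/s; transfer-apoapsis v_a = √[μ(2/r₂ − 1/a_t)] = 790.9 m/s.
Δv₂ = v_c2 − v_a = 657.7 m/s.
Total Δv = Δv₁ + Δv₂ = 1712 m/s = 1.712 km/s.

Δv_total ≈ 1.71 km/s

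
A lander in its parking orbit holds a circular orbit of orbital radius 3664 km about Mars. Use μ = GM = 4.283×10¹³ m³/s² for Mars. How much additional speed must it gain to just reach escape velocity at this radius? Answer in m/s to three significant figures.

r = 3664 km = 3.664×10⁶ m.
Circular speed v_c = √(μ/r) = 3419 m/s.
Escape speed v_esc = √(2μ/r) = √2 × v_c = 4835 m/s.
Δv = v_esc − v_c = 1416 m/s.

Δv ≈ 1420 m/s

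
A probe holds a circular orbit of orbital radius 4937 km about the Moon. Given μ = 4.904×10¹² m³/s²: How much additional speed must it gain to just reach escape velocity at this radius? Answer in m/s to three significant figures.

r = 4937 km = 4.937×10⁶ m.
Circular speed v_c = √(μ/r) = 996.7 m/s.
Escape speed v_esc = √(2μ/r) = √2 × v_c = 1409 m/s.
Δv = v_esc − v_c = 412.8 m/s.

Δv ≈ 413 m/s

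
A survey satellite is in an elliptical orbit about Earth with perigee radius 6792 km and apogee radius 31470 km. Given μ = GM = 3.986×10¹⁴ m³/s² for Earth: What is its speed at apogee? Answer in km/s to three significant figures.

v ≈ 2.12 km/s

Semi-major axis a = (r_p + r_a)/2 = 19131 km = 1.913×10⁷ m.
Vis-viva: v² = μ(2/r − 1/a) = 3.986×10¹⁴ × (6.355×10⁻⁸ − 5.227×10⁻⁸) = 4.497×10⁶ m²/s².
v = 2121 m/s = 2.121 km/s.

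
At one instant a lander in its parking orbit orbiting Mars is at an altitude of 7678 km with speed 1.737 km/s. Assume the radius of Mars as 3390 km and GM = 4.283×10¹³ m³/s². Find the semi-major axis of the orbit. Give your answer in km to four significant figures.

r = 3390 + 7678 = 11068 km = 1.107×10⁷ m.
Specific orbital energy ε = v²/2 − μ/r = (1737)²/2 − 4.283×10¹³/1.107×10⁷ = -2.361×10⁶ J/kg.
Since ε = −μ/(2a), a = −μ/(2ε) = 9.070×10⁶ m = 9069.8 km.

a ≈ 9070 km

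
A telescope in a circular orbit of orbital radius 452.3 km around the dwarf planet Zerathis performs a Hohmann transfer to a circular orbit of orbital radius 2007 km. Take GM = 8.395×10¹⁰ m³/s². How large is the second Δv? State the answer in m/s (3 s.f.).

r₁ = 452.3 km = 4.523×10⁵ m.
r₂ = 2007 km = 2.007×10⁶ m.
Transfer ellipse a_t = (r₁ + r₂)/2 = 1.230×10⁶ m.
At r₁: circular v_c1 = √(μ/r₁) = 430.8 m/s; transfer-periapsis v_p = √[μ(2/r₁ − 1/a_t)] = 550.4 m/s.
At r₂: circular v_c2 = √(μ/r₂) = 204.5 m/s; transfer-apoapsis v_a = √[μ(2/r₂ − 1/a_t)] = 124.0 m/s.
Δv₂ = v_c2 − v_a = 80.48 m/s.

Δv ≈ 80.5 m/s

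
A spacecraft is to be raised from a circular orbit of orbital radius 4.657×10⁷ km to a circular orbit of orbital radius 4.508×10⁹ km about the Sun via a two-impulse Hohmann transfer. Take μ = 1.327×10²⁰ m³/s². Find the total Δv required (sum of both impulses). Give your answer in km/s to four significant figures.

r₁ = 4.657×10⁷ km = 4.657×10¹⁰ m.
r₂ = 4.508×10⁹ km = 4.508×10¹² m.
Transfer ellipse a_t = (r₁ + r₂)/2 = 2.277×10¹² m.
At r₁: circular v_c1 = √(μ/r₁) = 53380 m/s; transfer-perihelion v_p = √[μ(2/r₁ − 1/a_t)] = 75100 m/s.
Δv₁ = v_p − v_c1 = 21720 m/s.
At r₂: circular v_c2 = √(μ/r₂) = 5426 m/s; transfer-aphelion v_a = √[μ(2/r₂ − 1/a_t)] = 775.9 m/s.
Δv₂ = v_c2 − v_a = 4650 m/s.
Total Δv = Δv₁ + Δv₂ = 26370 m/s = 26.37 km/s.

Δv_total ≈ 26.37 km/s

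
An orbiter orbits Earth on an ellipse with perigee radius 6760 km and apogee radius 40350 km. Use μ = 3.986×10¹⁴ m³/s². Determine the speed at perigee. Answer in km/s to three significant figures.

Semi-major axis a = (r_p + r_a)/2 = 23555 km = 2.356×10⁷ m.
Vis-viva: v² = μ(2/r − 1/a) = 3.986×10¹⁴ × (2.959×10⁻⁷ − 4.245×10⁻⁸) = 1.010×10⁸ m²/s².
v = 10050 m/s = 10.05 km/s.

v ≈ 10.1 km/s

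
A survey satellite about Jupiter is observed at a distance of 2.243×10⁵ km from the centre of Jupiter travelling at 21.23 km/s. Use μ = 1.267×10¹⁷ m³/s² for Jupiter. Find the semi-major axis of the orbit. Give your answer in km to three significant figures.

a ≈ 1.87×10⁵ km

r = 2.243×10⁸ m.
Specific orbital energy ε = v²/2 − μ/r = (21230)²/2 − 1.267×10¹⁷/2.243×10⁸ = -3.395×10⁸ J/kg.
Since ε = −μ/(2a), a = −μ/(2ε) = 1.866×10⁸ m = 1.8659×10⁵ km.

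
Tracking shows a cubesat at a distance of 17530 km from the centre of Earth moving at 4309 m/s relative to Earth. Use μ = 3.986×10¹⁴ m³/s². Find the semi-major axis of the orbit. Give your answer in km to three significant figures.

r = 1.753×10⁷ m.
Specific orbital energy ε = v²/2 − μ/r = (4309)²/2 − 3.986×10¹⁴/1.753×10⁷ = -1.345×10⁷ J/kg.
Since ε = −μ/(2a), a = −μ/(2ε) = 1.481×10⁷ m = 14813 km.

a ≈ 14800 km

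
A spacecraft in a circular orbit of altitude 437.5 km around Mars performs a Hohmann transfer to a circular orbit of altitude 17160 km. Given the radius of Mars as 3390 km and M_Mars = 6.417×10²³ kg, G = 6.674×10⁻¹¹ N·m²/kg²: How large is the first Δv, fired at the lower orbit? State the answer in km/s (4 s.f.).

μ = GM = 6.674×10⁻¹¹ × 6.417×10²³ = 4.283×10¹³ m³/s².
r₁ = 3390 + 437.5 = 3827.5 km = 3.8275×10⁶ m.
r₂ = 3390 + 17160 = 20550 km = 2.0550×10⁷ m.
Transfer ellipse a_t = (r₁ + r₂)/2 = 1.219×10⁷ m.
At r₁: circular v_c1 = √(μ/r₁) = 3345 m/s; transfer-periapsis v_p = √[μ(2/r₁ − 1/a_t)] = 4343 m/s.
Δv₁ = v_p − v_c1 = 998.3 m/s.
= 0.9983 km/s.

Δv ≈ 0.9983 km/s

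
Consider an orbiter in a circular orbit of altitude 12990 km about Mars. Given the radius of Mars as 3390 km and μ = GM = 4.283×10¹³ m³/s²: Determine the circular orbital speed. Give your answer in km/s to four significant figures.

r = 3390 + 12990 = 16380 km = 1.6380×10⁷ m.
For a circular orbit v = √(μ/r) = √(4.283×10¹³ / 1.638×10⁷) = √(2.615×10⁶) = 1617 m/s.
That is 1.617 km/s.

v ≈ 1.617 km/s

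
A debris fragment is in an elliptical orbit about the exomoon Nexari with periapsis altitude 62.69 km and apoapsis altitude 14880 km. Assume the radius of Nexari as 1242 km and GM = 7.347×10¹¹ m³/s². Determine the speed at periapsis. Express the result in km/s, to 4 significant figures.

r_p = 1242 + 62.69 = 1304.7 km = 1.3047×10⁶ m.
r_a = 1242 + 14880 = 16122 km = 1.6122×10⁷ m.
Semi-major axis a = (r_p + r_a)/2 = 8713.3 km = 8.713×10⁶ m.
Vis-viva: v² = μ(2/r − 1/a) = 7.347×10¹¹ × (1.533×10⁻⁶ − 1.148×10⁻⁷) = 1.042×10⁶ m²/s².
v = 1021 m/s = 1.021 km/s.

v ≈ 1.021 km/s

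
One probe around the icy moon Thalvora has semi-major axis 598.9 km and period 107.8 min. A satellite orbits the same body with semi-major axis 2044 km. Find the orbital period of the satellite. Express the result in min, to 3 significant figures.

Kepler's third law: T² ∝ a³, so T₂ = T₁ (a₂/a₁)^(3/2).
a₂/a₁ = 3.413, (a₂/a₁)^(3/2) = 6.305.
T₂ = 107.8 × 6.305 = 679.7 min.

T₂ ≈ 680 min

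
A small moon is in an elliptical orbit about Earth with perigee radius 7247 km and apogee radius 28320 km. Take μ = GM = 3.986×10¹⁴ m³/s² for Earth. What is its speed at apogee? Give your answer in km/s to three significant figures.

Semi-major axis a = (r_p + r_a)/2 = 17784 km = 1.778×10⁷ m.
Vis-viva: v² = μ(2/r − 1/a) = 3.986×10¹⁴ × (7.062×10⁻⁸ − 5.623×10⁻⁸) = 5.736×10⁶ m²/s².
v = 2395 m/s = 2.395 km/s.

v ≈ 2.39 km/s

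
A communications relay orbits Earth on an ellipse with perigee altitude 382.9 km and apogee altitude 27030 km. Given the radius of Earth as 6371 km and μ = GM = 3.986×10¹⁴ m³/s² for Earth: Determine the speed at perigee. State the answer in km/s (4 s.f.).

r_p = 6371 + 382.9 = 6753.9 km = 6.7539×10⁶ m.
r_a = 6371 + 27030 = 33401 km = 3.3401×10⁷ m.
Semi-major axis a = (r_p + r_a)/2 = 20077 km = 2.008×10⁷ m.
Vis-viva: v² = μ(2/r − 1/a) = 3.986×10¹⁴ × (2.961×10⁻⁷ − 4.981×10⁻⁸) = 9.818×10⁷ m²/s².
v = 9909 m/s = 9.909 km/s.

v ≈ 9.909 km/s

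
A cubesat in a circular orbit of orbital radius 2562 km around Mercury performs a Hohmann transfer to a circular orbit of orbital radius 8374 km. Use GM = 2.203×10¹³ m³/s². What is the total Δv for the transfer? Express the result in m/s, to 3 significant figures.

r₁ = 2562 km = 2.562×10⁶ m.
r₂ = 8374 km = 8.374×10⁶ m.
Transfer ellipse a_t = (r₁ + r₂)/2 = 5.468×10⁶ m.
At r₁: circular v_c1 = √(μ/r₁) = 2932 m/s; transfer-periherm v_p = √[μ(2/r₁ − 1/a_t)] = 3629 m/s.
Δv₁ = v_p − v_c1 = 696.5 m/s.
At r₂: circular v_c2 = √(μ/r₂) = 1622 m/s; transfer-apoherm v_a = √[μ(2/r₂ − 1/a_t)] = 1110 m/s.
Δv₂ = v_c2 − v_a = 511.7 m/s.
Total Δv = Δv₁ + Δv₂ = 1208 m/s.

Δv_total ≈ 1210 m/s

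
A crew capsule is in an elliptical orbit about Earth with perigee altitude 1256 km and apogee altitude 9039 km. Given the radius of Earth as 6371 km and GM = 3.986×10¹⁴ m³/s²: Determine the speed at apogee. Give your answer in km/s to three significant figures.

r_p = 6371 + 1256 = 7627.0 km = 7.6270×10⁶ m.
r_a = 6371 + 9039 = 15410 km = 1.5410×10⁷ m.
Semi-major axis a = (r_p + r_a)/2 = 11518 km = 1.152×10⁷ m.
Vis-viva: v² = μ(2/r − 1/a) = 3.986×10¹⁴ × (1.298×10⁻⁷ − 8.682×10⁻⁸) = 1.713×10⁷ m²/s².
v = 4139 m/s = 4.139 km/s.

v ≈ 4.14 km/s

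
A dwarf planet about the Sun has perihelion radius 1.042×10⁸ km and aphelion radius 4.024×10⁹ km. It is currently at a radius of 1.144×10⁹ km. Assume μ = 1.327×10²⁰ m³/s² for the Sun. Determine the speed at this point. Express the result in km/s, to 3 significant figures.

v ≈ 13.0 km/s

Semi-major axis a = (r_p + r_a)/2 = 2.0641×10⁹ km = 2.064×10¹² m.
Vis-viva: v² = μ(2/r − 1/a) = 1.327×10²⁰ × (1.748×10⁻¹² − 4.845×10⁻¹³) = 1.677×10⁸ m²/s².
v = 12950 m/s = 12.95 km/s.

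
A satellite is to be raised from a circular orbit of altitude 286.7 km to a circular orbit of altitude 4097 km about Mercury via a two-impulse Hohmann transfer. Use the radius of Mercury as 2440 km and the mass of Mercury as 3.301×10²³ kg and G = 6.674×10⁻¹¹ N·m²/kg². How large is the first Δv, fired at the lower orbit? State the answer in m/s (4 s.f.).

μ = GM = 6.674×10⁻¹¹ × 3.301×10²³ = 2.203×10¹³ m³/s².
r₁ = 2440 + 286.7 = 2726.7 km = 2.7267×10⁶ m.
r₂ = 2440 + 4097 = 6537.0 km = 6.5370×10⁶ m.
Transfer ellipse a_t = (r₁ + r₂)/2 = 4.632×10⁶ m.
At r₁: circular v_c1 = √(μ/r₁) = 2842 m/s; transfer-periherm v_p = √[μ(2/r₁ − 1/a_t)] = 3377 m/s.
Δv₁ = v_p − v_c1 = 534.4 m/s.

Δv ≈ 534.4 m/s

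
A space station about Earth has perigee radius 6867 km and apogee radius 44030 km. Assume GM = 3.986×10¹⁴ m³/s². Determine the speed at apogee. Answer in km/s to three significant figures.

Semi-major axis a = (r_p + r_a)/2 = 25448 km = 2.545×10⁷ m.
Vis-viva: v² = μ(2/r − 1/a) = 3.986×10¹⁴ × (4.542×10⁻⁸ − 3.930×10⁻⁸) = 2.443×10⁶ m²/s².
v = 1563 m/s = 1.563 km/s.

v ≈ 1.56 km/s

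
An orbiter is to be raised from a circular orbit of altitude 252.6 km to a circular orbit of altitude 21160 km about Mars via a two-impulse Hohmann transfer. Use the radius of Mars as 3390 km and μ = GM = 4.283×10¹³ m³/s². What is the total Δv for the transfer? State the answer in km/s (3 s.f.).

Δv_total ≈ 1.75 km/s

r₁ = 3390 + 252.6 = 3642.6 km = 3.6426×10⁶ m.
r₂ = 3390 + 21160 = 24550 km = 2.4550×10⁷ m.
Transfer ellipse a_t = (r₁ + r₂)/2 = 1.410×10⁷ m.
At r₁: circular v_c1 = √(μ/r₁) = 3429 m/s; transfer-periapsis v_p = √[μ(2/r₁ − 1/a_t)] = 4525 m/s.
Δv₁ = v_p − v_c1 = 1096 m/s.
At r₂: circular v_c2 = √(μ/r₂) = 1321 m/s; transfer-apoapsis v_a = √[μ(2/r₂ − 1/a_t)] = 671.4 m/s.
Δv₂ = v_c2 − v_a = 649.4 m/s.
Total Δv = Δv₁ + Δv₂ = 1746 m/s = 1.746 km/s.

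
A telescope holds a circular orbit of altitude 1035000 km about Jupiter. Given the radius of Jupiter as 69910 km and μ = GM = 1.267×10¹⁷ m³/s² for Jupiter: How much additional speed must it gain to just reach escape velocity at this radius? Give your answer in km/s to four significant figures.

Δv ≈ 4.436 km/s

r = 69910 + 1035000 = 1104900 km = 1.1049×10⁹ m.
Circular speed v_c = √(μ/r) = 10710 m/s.
Escape speed v_esc = √(2μ/r) = √2 × v_c = 15140 m/s.
Δv = v_esc − v_c = 4436 m/s = 4.436 km/s.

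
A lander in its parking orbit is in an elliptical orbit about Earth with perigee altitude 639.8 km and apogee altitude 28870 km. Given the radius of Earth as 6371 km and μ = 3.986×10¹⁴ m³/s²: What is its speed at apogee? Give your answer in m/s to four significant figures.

v ≈ 1937 m/s

r_p = 6371 + 639.8 = 7010.8 km = 7.0108×10⁶ m.
r_a = 6371 + 28870 = 35241 km = 3.5241×10⁷ m.
Semi-major axis a = (r_p + r_a)/2 = 21126 km = 2.113×10⁷ m.
Vis-viva: v² = μ(2/r − 1/a) = 3.986×10¹⁴ × (5.675×10⁻⁸ − 4.734×10⁻⁸) = 3.754×10⁶ m²/s².
v = 1937 m/s.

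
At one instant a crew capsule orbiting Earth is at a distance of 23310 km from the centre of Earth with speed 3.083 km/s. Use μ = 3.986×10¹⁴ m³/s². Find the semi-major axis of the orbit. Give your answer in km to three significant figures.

a ≈ 16100 km

r = 2.331×10⁷ m.
Vis-viva rearranged: 1/a = 2/r − v²/μ = 8.580×10⁻⁸ − 2.385×10⁻⁸ = 6.195×10⁻⁸ m⁻¹.
a = 1.614×10⁷ m = 16141 km.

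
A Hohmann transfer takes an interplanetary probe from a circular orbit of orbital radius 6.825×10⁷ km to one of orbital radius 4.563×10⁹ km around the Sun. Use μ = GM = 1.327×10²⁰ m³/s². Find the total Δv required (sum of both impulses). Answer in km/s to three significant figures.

Δv_total ≈ 22.3 km/s

r₁ = 6.825×10⁷ km = 6.825×10¹⁰ m.
r₂ = 4.563×10⁹ km = 4.563×10¹² m.
Transfer ellipse a_t = (r₁ + r₂)/2 = 2.316×10¹² m.
At r₁: circular v_c1 = √(μ/r₁) = 44090 m/s; transfer-perihelion v_p = √[μ(2/r₁ − 1/a_t)] = 61900 m/s.
Δv₁ = v_p − v_c1 = 17800 m/s.
At r₂: circular v_c2 = √(μ/r₂) = 5393 m/s; transfer-aphelion v_a = √[μ(2/r₂ − 1/a_t)] = 925.8 m/s.
Δv₂ = v_c2 − v_a = 4467 m/s.
Total Δv = Δv₁ + Δv₂ = 22270 m/s = 22.27 km/s.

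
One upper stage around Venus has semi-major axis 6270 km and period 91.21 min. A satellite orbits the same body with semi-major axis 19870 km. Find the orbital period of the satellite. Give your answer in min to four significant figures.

Kepler's third law: T² ∝ a³, so T₂ = T₁ (a₂/a₁)^(3/2).
a₂/a₁ = 3.169, (a₂/a₁)^(3/2) = 5.642.
T₂ = 91.21 × 5.642 = 514.6 min.

T₂ ≈ 514.6 min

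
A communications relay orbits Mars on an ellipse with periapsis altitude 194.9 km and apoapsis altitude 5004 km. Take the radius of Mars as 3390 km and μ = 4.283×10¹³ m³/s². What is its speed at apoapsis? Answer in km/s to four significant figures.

v ≈ 1.748 km/s

r_p = 3390 + 194.9 = 3584.9 km = 3.5849×10⁶ m.
r_a = 3390 + 5004 = 8394.0 km = 8.3940×10⁶ m.
Semi-major axis a = (r_p + r_a)/2 = 5989.4 km = 5.989×10⁶ m.
Vis-viva: v² = μ(2/r − 1/a) = 4.283×10¹³ × (2.383×10⁻⁷ − 1.670×10⁻⁷) = 3.054×10⁶ m²/s².
v = 1748 m/s = 1.748 km/s.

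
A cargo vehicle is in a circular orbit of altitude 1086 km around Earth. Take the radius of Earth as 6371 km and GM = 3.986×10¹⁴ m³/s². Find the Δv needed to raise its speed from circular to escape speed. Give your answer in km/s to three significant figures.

r = 6371 + 1086 = 7457.0 km = 7.4570×10⁶ m.
Circular speed v_c = √(μ/r) = 7311 m/s.
Escape speed v_esc = √(2μ/r) = √2 × v_c = 10340 m/s.
Δv = v_esc − v_c = 3028 m/s = 3.028 km/s.

Δv ≈ 3.03 km/s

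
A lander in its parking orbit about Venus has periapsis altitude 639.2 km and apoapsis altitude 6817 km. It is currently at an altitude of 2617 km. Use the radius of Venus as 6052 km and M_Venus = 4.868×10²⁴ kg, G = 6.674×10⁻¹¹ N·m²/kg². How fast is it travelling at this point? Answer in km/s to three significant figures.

μ = GM = 6.674×10⁻¹¹ × 4.868×10²⁴ = 3.249×10¹⁴ m³/s².
r_p = 6052 + 639.2 = 6691.2 km = 6.6912×10⁶ m.
r_a = 6052 + 6817 = 12869 km = 1.2869×10⁷ m.
r = 6052 + 2617 = 8669.0 km = 8.669×10⁶ m.
Semi-major axis a = (r_p + r_a)/2 = 9780.1 km = 9.780×10⁶ m.
Vis-viva: v² = μ(2/r − 1/a) = 3.249×10¹⁴ × (2.307×10⁻⁷ − 1.022×10⁻⁷) = 4.173×10⁷ m²/s².
v = 6460 m/s = 6.460 km/s.

v ≈ 6.46 km/s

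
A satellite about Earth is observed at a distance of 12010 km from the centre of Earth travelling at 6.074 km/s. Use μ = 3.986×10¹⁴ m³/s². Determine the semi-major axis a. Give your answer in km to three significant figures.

r = 1.201×10⁷ m.
Vis-viva rearranged: 1/a = 2/r − v²/μ = 1.665×10⁻⁷ − 9.256×10⁻⁸ = 7.397×10⁻⁸ m⁻¹.
a = 1.352×10⁷ m = 13519 km.

a ≈ 13500 km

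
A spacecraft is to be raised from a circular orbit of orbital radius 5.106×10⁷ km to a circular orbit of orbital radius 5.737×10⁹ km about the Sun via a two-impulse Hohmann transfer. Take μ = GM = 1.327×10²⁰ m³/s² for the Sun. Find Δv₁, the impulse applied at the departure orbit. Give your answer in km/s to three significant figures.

Δv ≈ 20.8 km/s

r₁ = 5.106×10⁷ km = 5.106×10¹⁰ m.
r₂ = 5.737×10⁹ km = 5.737×10¹² m.
Transfer ellipse a_t = (r₁ + r₂)/2 = 2.894×10¹² m.
At r₁: circular v_c1 = √(μ/r₁) = 50980 m/s; transfer-perihelion v_p = √[μ(2/r₁ − 1/a_t)] = 71780 m/s.
Δv₁ = v_p − v_c1 = 20800 m/s.
= 20.80 km/s.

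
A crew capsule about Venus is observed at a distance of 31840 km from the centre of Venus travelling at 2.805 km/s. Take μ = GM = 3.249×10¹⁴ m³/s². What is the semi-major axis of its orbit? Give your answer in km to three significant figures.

a ≈ 25900 km

r = 3.184×10⁷ m.
Vis-viva rearranged: 1/a = 2/r − v²/μ = 6.281×10⁻⁸ − 2.422×10⁻⁸ = 3.860×10⁻⁸ m⁻¹.
a = 2.591×10⁷ m = 25909 km.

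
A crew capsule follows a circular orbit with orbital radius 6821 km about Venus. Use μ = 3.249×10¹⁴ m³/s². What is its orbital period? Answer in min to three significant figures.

r = 6821 km = 6.821×10⁶ m.
Kepler's third law: T = 2π√(r³/μ) = 2π√((6.821×10⁶)³ / 3.249×10¹⁴).
r³/μ = 9.768×10⁵ s², so T = 2π × 9.883×10² = 6.210×10³ s.
Converting: 6.210×10³ s ÷ 60.00 = 103.5 min.

T ≈ 103 min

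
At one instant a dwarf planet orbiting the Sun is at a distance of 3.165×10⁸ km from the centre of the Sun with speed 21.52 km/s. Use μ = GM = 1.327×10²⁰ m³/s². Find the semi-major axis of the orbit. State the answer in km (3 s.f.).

a ≈ 3.53×10⁸ km

r = 3.165×10¹¹ m.
Specific orbital energy ε = v²/2 − μ/r = (21520)²/2 − 1.327×10²⁰/3.165×10¹¹ = -1.877×10⁸ J/kg.
Since ε = −μ/(2a), a = −μ/(2ε) = 3.535×10¹¹ m = 3.5346×10⁸ km.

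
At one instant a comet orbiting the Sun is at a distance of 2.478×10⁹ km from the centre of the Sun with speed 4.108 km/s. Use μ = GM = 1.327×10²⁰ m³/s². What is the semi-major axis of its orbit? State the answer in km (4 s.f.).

a ≈ 1.471×10⁹ km

r = 2.478×10¹² m.
Vis-viva rearranged: 1/a = 2/r − v²/μ = 8.071×10⁻¹³ − 1.272×10⁻¹³ = 6.799×10⁻¹³ m⁻¹.
a = 1.471×10¹² m = 1.4707×10⁹ km.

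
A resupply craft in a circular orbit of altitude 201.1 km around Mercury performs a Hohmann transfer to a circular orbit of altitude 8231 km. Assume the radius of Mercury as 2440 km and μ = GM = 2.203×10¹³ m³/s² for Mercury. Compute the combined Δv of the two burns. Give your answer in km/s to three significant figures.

r₁ = 2440 + 201.1 = 2641.1 km = 2.6411×10⁶ m.
r₂ = 2440 + 8231 = 10671 km = 1.0671×10⁷ m.
Transfer ellipse a_t = (r₁ + r₂)/2 = 6.656×10⁶ m.
At r₁: circular v_c1 = √(μ/r₁) = 2888 m/s; transfer-periherm v_p = √[μ(2/r₁ − 1/a_t)] = 3657 m/s.
Δv₁ = v_p − v_c1 = 768.7 m/s.
At r₂: circular v_c2 = √(μ/r₂) = 1437 m/s; transfer-apoherm v_a = √[μ(2/r₂ − 1/a_t)] = 905.1 m/s.
Δv₂ = v_c2 − v_a = 531.7 m/s.
Total Δv = Δv₁ + Δv₂ = 1300 m/s = 1.300 km/s.

Δv_total ≈ 1.30 km/s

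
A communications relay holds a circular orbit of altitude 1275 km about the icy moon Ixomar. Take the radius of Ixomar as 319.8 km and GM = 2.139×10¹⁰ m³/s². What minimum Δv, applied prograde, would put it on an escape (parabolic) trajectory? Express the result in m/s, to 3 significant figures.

Δv ≈ 48.0 m/s

r = 319.8 + 1275 = 1594.8 km = 1.5948×10⁶ m.
Circular speed v_c = √(μ/r) = 115.8 m/s.
Escape speed v_esc = √(2μ/r) = √2 × v_c = 163.8 m/s.
Δv = v_esc − v_c = 47.97 m/s.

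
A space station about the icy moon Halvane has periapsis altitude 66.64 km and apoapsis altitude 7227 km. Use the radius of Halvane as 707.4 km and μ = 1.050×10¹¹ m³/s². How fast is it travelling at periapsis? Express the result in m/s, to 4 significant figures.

v ≈ 497.2 m/s

r_p = 707.4 + 66.64 = 774.04 km = 7.7404×10⁵ m.
r_a = 707.4 + 7227 = 7934.4 km = 7.9344×10⁶ m.
Semi-major axis a = (r_p + r_a)/2 = 4354.2 km = 4.354×10⁶ m.
Vis-viva: v² = μ(2/r − 1/a) = 1.050×10¹¹ × (2.584×10⁻⁶ − 2.297×10⁻⁷) = 2.472×10⁵ m²/s².
v = 497.2 m/s.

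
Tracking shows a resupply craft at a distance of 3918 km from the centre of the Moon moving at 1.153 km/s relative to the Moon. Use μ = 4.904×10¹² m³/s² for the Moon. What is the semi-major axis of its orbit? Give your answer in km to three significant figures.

a ≈ 4180 km

r = 3.918×10⁶ m.
Specific orbital energy ε = v²/2 − μ/r = (1153)²/2 − 4.904×10¹²/3.918×10⁶ = -5.870×10⁵ J/kg.
Since ε = −μ/(2a), a = −μ/(2ε) = 4.177×10⁶ m = 4177.5 km.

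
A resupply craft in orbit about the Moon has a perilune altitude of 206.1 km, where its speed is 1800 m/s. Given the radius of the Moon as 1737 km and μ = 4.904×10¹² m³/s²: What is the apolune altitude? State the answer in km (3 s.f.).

apolune altitude ≈ 1750 km

r_p = 1737 + 206.1 = 1943.1 km = 1.943×10⁶ m.
Specific energy ε = v²/2 − μ/r = -9.038×10⁵ J/kg, so a = −μ/(2ε) = 2.713×10⁶ m.
The apsides satisfy r_p + r_a = 2a, so the apolune radius is 2a − r_p = 3.483×10⁶ m = 3482.9 km.
Apolune altitude = 3482.9 − 1737 = 1745.9 km.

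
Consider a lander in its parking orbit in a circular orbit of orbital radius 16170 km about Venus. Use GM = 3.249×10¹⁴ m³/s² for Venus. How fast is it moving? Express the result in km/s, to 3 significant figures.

v ≈ 4.48 km/s

r = 16170 km = 1.617×10⁷ m.
For a circular orbit v = √(μ/r) = √(3.249×10¹⁴ / 1.617×10⁷) = √(2.009×10⁷) = 4482 m/s.
That is 4.482 km/s.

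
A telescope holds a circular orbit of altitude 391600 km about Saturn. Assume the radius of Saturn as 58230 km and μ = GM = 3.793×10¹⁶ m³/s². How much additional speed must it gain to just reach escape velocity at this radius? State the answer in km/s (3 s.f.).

r = 58230 + 391600 = 449830 km = 4.4983×10⁸ m.
Circular speed v_c = √(μ/r) = 9183 m/s.
Escape speed v_esc = √(2μ/r) = √2 × v_c = 12990 m/s.
Δv = v_esc − v_c = 3804 m/s = 3.804 km/s.

Δv ≈ 3.80 km/s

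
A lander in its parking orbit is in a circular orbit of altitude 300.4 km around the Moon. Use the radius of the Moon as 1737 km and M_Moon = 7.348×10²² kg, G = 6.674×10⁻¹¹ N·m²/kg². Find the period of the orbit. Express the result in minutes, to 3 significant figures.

μ = GM = 6.674×10⁻¹¹ × 7.348×10²² = 4.904×10¹² m³/s².
r = 1737 + 300.4 = 2037.4 km = 2.0374×10⁶ m.
Kepler's third law: T = 2π√(r³/μ) = 2π√((2.037×10⁶)³ / 4.904×10¹²).
r³/μ = 1.725×10⁶ s², so T = 2π × 1.313×10³ = 8.251×10³ s.
Converting: 8.251×10³ s ÷ 60.00 = 137.5 minutes.

T ≈ 138 minutes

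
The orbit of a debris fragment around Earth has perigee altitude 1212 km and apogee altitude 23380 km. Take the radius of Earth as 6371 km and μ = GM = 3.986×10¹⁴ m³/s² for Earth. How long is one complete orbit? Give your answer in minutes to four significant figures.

r_p = 6371 + 1212 = 7583.0 km = 7.5830×10⁶ m.
r_a = 6371 + 23380 = 29751 km = 2.9751×10⁷ m.
Semi-major axis a = (r_p + r_a)/2 = (7583.0 + 29751)/2 = 18667 km = 1.867×10⁷ m.
By Kepler's third law T = 2π√(a³/μ) = 2π × 4.040×10³ = 2.538×10⁴ s.
= 423.0 minutes.

T ≈ 423.0 minutes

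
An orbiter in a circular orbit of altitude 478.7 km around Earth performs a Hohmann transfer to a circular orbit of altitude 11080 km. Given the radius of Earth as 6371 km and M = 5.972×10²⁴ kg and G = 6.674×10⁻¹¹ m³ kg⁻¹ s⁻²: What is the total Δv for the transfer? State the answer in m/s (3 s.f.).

Δv_total ≈ 2700 m/s

μ = GM = 6.674×10⁻¹¹ × 5.972×10²⁴ = 3.986×10¹⁴ m³/s².
r₁ = 6371 + 478.7 = 6849.7 km = 6.8497×10⁶ m.
r₂ = 6371 + 11080 = 17451 km = 1.7451×10⁷ m.
Transfer ellipse a_t = (r₁ + r₂)/2 = 1.215×10⁷ m.
At r₁: circular v_c1 = √(μ/r₁) = 7628 m/s; transfer-perigee v_p = √[μ(2/r₁ − 1/a_t)] = 9142 m/s.
Δv₁ = v_p − v_c1 = 1514 m/s.
At r₂: circular v_c2 = √(μ/r₂) = 4779 m/s; transfer-apogee v_a = √[μ(2/r₂ − 1/a_t)] = 3588 m/s.
Δv₂ = v_c2 − v_a = 1191 m/s.
Total Δv = Δv₁ + Δv₂ = 2705 m/s.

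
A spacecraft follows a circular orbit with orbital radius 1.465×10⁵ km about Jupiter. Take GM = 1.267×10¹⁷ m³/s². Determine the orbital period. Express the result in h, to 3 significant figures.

T ≈ 8.69 h

r = 1.465×10⁵ km = 1.465×10⁸ m.
Kepler's third law: T = 2π√(r³/μ) = 2π√((1.465×10⁸)³ / 1.267×10¹⁷).
r³/μ = 2.482×10⁷ s², so T = 2π × 4.982×10³ = 3.130×10⁴ s.
Converting: 3.130×10⁴ s ÷ 3600 = 8.695 h.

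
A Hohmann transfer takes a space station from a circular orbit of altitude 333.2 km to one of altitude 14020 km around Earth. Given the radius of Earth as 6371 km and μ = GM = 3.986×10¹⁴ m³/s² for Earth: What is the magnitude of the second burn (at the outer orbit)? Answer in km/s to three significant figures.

r₁ = 6371 + 333.2 = 6704.2 km = 6.7042×10⁶ m.
r₂ = 6371 + 14020 = 20391 km = 2.0391×10⁷ m.
Transfer ellipse a_t = (r₁ + r₂)/2 = 1.355×10⁷ m.
At r₁: circular v_c1 = √(μ/r₁) = 7711 m/s; transfer-perigee v_p = √[μ(2/r₁ − 1/a_t)] = 9460 m/s.
At r₂: circular v_c2 = √(μ/r₂) = 4421 m/s; transfer-apogee v_a = √[μ(2/r₂ − 1/a_t)] = 3110 m/s.
Δv₂ = v_c2 − v_a = 1311 m/s.
= 1.311 km/s.

Δv ≈ 1.31 km/s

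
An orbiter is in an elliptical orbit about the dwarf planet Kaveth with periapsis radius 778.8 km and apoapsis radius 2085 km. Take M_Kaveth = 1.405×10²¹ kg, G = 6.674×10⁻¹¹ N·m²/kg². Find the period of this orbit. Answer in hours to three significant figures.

μ = GM = 6.674×10⁻¹¹ × 1.405×10²¹ = 9.377×10¹⁰ m³/s².
Semi-major axis a = (r_p + r_a)/2 = (778.80 + 2085.0)/2 = 1431.9 km = 1.432×10⁶ m.
By Kepler's third law T = 2π√(a³/μ) = 2π × 5.595×10³ = 3.516×10⁴ s.
= 9.766 hours.

T ≈ 9.77 hours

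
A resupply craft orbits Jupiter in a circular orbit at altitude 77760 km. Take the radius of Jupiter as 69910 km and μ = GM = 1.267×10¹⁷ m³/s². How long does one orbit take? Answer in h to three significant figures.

r = 69910 + 77760 = 147670 km = 1.4767×10⁸ m.
Kepler's third law: T = 2π√(r³/μ) = 2π√((1.477×10⁸)³ / 1.267×10¹⁷).
r³/μ = 2.542×10⁷ s², so T = 2π × 5.041×10³ = 3.168×10⁴ s.
Converting: 3.168×10⁴ s ÷ 3600 = 8.799 h.

T ≈ 8.80 h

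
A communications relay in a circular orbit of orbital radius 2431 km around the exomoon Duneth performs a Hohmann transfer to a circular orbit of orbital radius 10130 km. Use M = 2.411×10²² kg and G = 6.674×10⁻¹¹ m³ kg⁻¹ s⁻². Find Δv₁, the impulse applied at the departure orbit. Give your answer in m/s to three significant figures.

μ = GM = 6.674×10⁻¹¹ × 2.411×10²² = 1.609×10¹² m³/s².
r₁ = 2431 km = 2.431×10⁶ m.
r₂ = 10130 km = 1.013×10⁷ m.
Transfer ellipse a_t = (r₁ + r₂)/2 = 6.280×10⁶ m.
At r₁: circular v_c1 = √(μ/r₁) = 813.6 m/s; transfer-periapsis v_p = √[μ(2/r₁ − 1/a_t)] = 1033 m/s.
Δv₁ = v_p − v_c1 = 219.7 m/s.

Δv ≈ 220 m/s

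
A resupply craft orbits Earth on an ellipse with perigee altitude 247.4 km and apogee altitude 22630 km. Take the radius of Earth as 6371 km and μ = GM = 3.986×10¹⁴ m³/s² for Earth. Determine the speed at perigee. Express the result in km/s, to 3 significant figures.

r_p = 6371 + 247.4 = 6618.4 km = 6.6184×10⁶ m.
r_a = 6371 + 22630 = 29001 km = 2.9001×10⁷ m.
Semi-major axis a = (r_p + r_a)/2 = 17810 km = 1.781×10⁷ m.
Vis-viva: v² = μ(2/r − 1/a) = 3.986×10¹⁴ × (3.022×10⁻⁷ − 5.615×10⁻⁸) = 9.807×10⁷ m²/s².
v = 9903 m/s = 9.903 km/s.

v ≈ 9.90 km/s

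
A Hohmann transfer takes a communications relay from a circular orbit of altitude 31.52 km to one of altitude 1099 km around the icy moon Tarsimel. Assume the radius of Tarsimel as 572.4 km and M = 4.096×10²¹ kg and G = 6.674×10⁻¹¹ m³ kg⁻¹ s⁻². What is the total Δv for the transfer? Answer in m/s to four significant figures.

Δv_total ≈ 252.5 m/s

μ = GM = 6.674×10⁻¹¹ × 4.096×10²¹ = 2.734×10¹¹ m³/s².
r₁ = 572.4 + 31.52 = 603.92 km = 6.0392×10⁵ m.
r₂ = 572.4 + 1099 = 1671.4 km = 1.6714×10⁶ m.
Transfer ellipse a_t = (r₁ + r₂)/2 = 1.138×10⁶ m.
At r₁: circular v_c1 = √(μ/r₁) = 672.8 m/s; transfer-periapsis v_p = √[μ(2/r₁ − 1/a_t)] = 815.5 m/s.
Δv₁ = v_p − v_c1 = 142.7 m/s.
At r₂: circular v_c2 = √(μ/r₂) = 404.4 m/s; transfer-apoapsis v_a = √[μ(2/r₂ − 1/a_t)] = 294.7 m/s.
Δv₂ = v_c2 − v_a = 109.8 m/s.
Total Δv = Δv₁ + Δv₂ = 252.5 m/s.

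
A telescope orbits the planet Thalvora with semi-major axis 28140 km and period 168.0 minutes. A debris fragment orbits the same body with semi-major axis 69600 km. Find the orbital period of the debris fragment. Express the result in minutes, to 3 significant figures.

Kepler's third law: T² ∝ a³, so T₂ = T₁ (a₂/a₁)^(3/2).
a₂/a₁ = 2.473, (a₂/a₁)^(3/2) = 3.890.
T₂ = 168.0 × 3.890 = 653.5 minutes.

T₂ ≈ 653 minutes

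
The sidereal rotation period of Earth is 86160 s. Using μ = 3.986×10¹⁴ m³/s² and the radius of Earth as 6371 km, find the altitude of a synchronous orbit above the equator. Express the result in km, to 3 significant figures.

A synchronous orbit has period T, so by Kepler's third law a = (μT²/4π²)^(1/3).
μT²/4π² = 3.986×10¹⁴ × (8.616×10⁴)² / 39.48 = 7.495×10²² m³.
a = 4.216×10⁷ m = 42163 km.
Altitude h = a − R = 42163 − 6371 = 35792 km.

h_sync ≈ 35800 km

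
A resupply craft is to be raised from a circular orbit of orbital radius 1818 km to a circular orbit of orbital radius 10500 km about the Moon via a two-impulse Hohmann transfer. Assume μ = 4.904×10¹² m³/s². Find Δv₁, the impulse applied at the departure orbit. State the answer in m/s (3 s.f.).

Δv ≈ 502 m/s

r₁ = 1818 km = 1.818×10⁶ m.
r₂ = 10500 km = 1.050×10⁷ m.
Transfer ellipse a_t = (r₁ + r₂)/2 = 6.159×10⁶ m.
At r₁: circular v_c1 = √(μ/r₁) = 1642 m/s; transfer-perilune v_p = √[μ(2/r₁ − 1/a_t)] = 2144 m/s.
Δv₁ = v_p − v_c1 = 502.1 m/s.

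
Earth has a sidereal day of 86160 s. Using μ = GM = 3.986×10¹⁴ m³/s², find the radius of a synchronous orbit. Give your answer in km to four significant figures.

A synchronous orbit has period T, so by Kepler's third law a = (μT²/4π²)^(1/3).
μT²/4π² = 3.986×10¹⁴ × (8.616×10⁴)² / 39.48 = 7.495×10²² m³.
a = 4.216×10⁷ m = 42163 km.

r_sync ≈ 42160 km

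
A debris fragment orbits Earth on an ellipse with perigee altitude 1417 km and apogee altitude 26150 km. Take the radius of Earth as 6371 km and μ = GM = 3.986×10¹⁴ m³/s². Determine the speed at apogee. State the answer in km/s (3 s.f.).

v ≈ 2.18 km/s

r_p = 6371 + 1417 = 7788.0 km = 7.7880×10⁶ m.
r_a = 6371 + 26150 = 32521 km = 3.2521×10⁷ m.
Semi-major axis a = (r_p + r_a)/2 = 20154 km = 2.015×10⁷ m.
Vis-viva: v² = μ(2/r − 1/a) = 3.986×10¹⁴ × (6.150×10⁻⁸ − 4.962×10⁻⁸) = 4.736×10⁶ m²/s².
v = 2176 m/s = 2.176 km/s.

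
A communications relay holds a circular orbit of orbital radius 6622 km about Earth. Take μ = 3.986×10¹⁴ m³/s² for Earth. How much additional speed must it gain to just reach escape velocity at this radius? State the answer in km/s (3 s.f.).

Δv ≈ 3.21 km/s

r = 6622 km = 6.622×10⁶ m.
Circular speed v_c = √(μ/r) = 7758 m/s.
Escape speed v_esc = √(2μ/r) = √2 × v_c = 10970 m/s.
Δv = v_esc − v_c = 3214 m/s = 3.214 km/s.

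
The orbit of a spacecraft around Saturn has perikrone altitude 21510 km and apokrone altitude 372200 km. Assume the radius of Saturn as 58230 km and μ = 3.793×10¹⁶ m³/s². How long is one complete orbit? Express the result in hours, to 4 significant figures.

T ≈ 36.51 hours

r_p = 58230 + 21510 = 79740 km = 7.9740×10⁷ m.
r_a = 58230 + 372200 = 430430 km = 4.3043×10⁸ m.
Semi-major axis a = (r_p + r_a)/2 = (79740 + 4.3043×10⁵)/2 = 2.5508×10⁵ km = 2.551×10⁸ m.
By Kepler's third law T = 2π√(a³/μ) = 2π × 2.092×10⁴ = 1.314×10⁵ s.
= 36.51 hours.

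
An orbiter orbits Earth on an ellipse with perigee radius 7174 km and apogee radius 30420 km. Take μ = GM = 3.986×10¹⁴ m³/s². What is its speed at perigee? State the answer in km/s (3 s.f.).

Semi-major axis a = (r_p + r_a)/2 = 18797 km = 1.880×10⁷ m.
Vis-viva: v² = μ(2/r − 1/a) = 3.986×10¹⁴ × (2.788×10⁻⁷ − 5.320×10⁻⁸) = 8.992×10⁷ m²/s².
v = 9483 m/s = 9.483 km/s.

v ≈ 9.48 km/s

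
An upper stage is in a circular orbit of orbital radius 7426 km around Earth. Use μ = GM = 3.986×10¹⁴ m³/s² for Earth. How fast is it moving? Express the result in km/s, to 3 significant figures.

r = 7426 km = 7.426×10⁶ m.
For a circular orbit v = √(μ/r) = √(3.986×10¹⁴ / 7.426×10⁶) = √(5.368×10⁷) = 7326 m/s.
That is 7.326 km/s.

v ≈ 7.33 km/s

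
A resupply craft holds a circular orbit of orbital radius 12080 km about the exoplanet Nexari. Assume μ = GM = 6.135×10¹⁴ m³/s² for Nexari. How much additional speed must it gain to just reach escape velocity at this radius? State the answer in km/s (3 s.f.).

r = 12080 km = 1.208×10⁷ m.
Circular speed v_c = √(μ/r) = 7126 m/s.
Escape speed v_esc = √(2μ/r) = √2 × v_c = 10080 m/s.
Δv = v_esc − v_c = 2952 m/s = 2.952 km/s.

Δv ≈ 2.95 km/s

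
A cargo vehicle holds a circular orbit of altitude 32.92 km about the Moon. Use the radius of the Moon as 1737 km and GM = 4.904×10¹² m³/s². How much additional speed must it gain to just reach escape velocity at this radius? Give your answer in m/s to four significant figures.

Δv ≈ 689.5 m/s

r = 1737 + 32.92 = 1769.9 km = 1.7699×10⁶ m.
Circular speed v_c = √(μ/r) = 1665 m/s.
Escape speed v_esc = √(2μ/r) = √2 × v_c = 2354 m/s.
Δv = v_esc − v_c = 689.5 m/s.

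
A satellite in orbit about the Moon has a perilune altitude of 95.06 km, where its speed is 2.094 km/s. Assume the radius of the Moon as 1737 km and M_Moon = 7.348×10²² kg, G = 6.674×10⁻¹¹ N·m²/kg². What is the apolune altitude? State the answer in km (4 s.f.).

apolune altitude ≈ 6555 km

μ = GM = 6.674×10⁻¹¹ × 7.348×10²² = 4.904×10¹² m³/s².
r_p = 1737 + 95.06 = 1832.1 km = 1.832×10⁶ m.
Specific energy ε = v²/2 − μ/r = -4.844×10⁵ J/kg, so a = −μ/(2ε) = 5.062×10⁶ m.
The apsides satisfy r_p + r_a = 2a, so the apolune radius is 2a − r_p = 8.292×10⁶ m = 8292.3 km.
Apolune altitude = 8292.3 − 1737 = 6555.3 km.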